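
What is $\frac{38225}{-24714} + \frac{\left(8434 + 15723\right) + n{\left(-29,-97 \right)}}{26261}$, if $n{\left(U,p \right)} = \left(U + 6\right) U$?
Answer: $- \frac{390326389}{649014354} \approx -0.60141$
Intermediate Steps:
$n{\left(U,p \right)} = U \left(6 + U\right)$ ($n{\left(U,p \right)} = \left(6 + U\right) U = U \left(6 + U\right)$)
$\frac{38225}{-24714} + \frac{\left(8434 + 15723\right) + n{\left(-29,-97 \right)}}{26261} = \frac{38225}{-24714} + \frac{\left(8434 + 15723\right) - 29 \left(6 - 29\right)}{26261} = 38225 \left(- \frac{1}{24714}\right) + \left(24157 - -667\right) \frac{1}{26261} = - \frac{38225}{24714} + \left(24157 + 667\right) \frac{1}{26261} = - \frac{38225}{24714} + 24824 \cdot \frac{1}{26261} = - \frac{38225}{24714} + \frac{24824}{26261} = - \frac{390326389}{649014354}$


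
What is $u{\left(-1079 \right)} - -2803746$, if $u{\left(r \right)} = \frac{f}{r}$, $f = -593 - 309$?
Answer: $\frac{3025242836}{1079} \approx 2.8037 \cdot 10^{6}$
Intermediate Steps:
$f = -902$
$u{\left(r \right)} = - \frac{902}{r}$
$u{\left(-1079 \right)} - -2803746 = - \frac{902}{-1079} - -2803746 = \left(-902\right) \left(- \frac{1}{1079}\right) + 2803746 = \frac{902}{1079} + 2803746 = \frac{3025242836}{1079}$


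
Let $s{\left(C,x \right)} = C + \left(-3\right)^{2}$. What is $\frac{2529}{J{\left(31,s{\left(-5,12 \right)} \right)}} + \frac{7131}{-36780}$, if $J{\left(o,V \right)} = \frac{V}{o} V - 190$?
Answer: $- \frac{162522373}{12002540} \approx -13.541$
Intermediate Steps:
$s{\left(C,x \right)} = 9 + C$ ($s{\left(C,x \right)} = C + 9 = 9 + C$)
$J{\left(o,V \right)} = -190 + \frac{V^{2}}{o}$ ($J{\left(o,V \right)} = \frac{V^{2}}{o} - 190 = -190 + \frac{V^{2}}{o}$)
$\frac{2529}{J{\left(31,s{\left(-5,12 \right)} \right)}} + \frac{7131}{-36780} = \frac{2529}{-190 + \frac{\left(9 - 5\right)^{2}}{31}} + \frac{7131}{-36780} = \frac{2529}{-190 + 4^{2} \cdot \frac{1}{31}} + 7131 \left(- \frac{1}{36780}\right) = \frac{2529}{-190 + 16 \cdot \frac{1}{31}} - \frac{2377}{12260} = \frac{2529}{-190 + \frac{16}{31}} - \frac{2377}{12260} = \frac{2529}{- \frac{5874}{31}} - \frac{2377}{12260} = 2529 \left(- \frac{31}{5874}\right) - \frac{2377}{12260} = - \frac{26133}{1958} - \frac{2377}{12260} = - \frac{162522373}{12002540}$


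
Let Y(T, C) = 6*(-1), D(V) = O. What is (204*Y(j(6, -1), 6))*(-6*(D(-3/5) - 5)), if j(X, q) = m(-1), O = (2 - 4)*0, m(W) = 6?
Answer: -36720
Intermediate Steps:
O = 0 (O = -2*0 = 0)
j(X, q) = 6
D(V) = 0
Y(T, C) = -6
(204*Y(j(6, -1), 6))*(-6*(D(-3/5) - 5)) = (204*(-6))*(-6*(0 - 5)) = -(-7344)*(-5) = -1224*30 = -36720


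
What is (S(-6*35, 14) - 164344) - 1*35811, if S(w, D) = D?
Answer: -200141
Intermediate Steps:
(S(-6*35, 14) - 164344) - 1*35811 = (14 - 164344) - 1*35811 = -164330 - 35811 = -200141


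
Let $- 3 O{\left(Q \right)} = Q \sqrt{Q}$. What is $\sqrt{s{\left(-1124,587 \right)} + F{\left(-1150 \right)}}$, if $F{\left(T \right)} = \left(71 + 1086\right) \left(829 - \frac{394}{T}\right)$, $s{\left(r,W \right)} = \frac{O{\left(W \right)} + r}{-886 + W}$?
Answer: $\frac{\sqrt{19301627661732 + 13163475 \sqrt{587}}}{4485} \approx 979.58$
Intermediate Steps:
$O{\left(Q \right)} = - \frac{Q^{\frac{3}{2}}}{3}$ ($O{\left(Q \right)} = - \frac{Q \sqrt{Q}}{3} = - \frac{Q^{\frac{3}{2}}}{3}$)
$s{\left(r,W \right)} = \frac{r - \frac{W^{\frac{3}{2}}}{3}}{-886 + W}$ ($s{\left(r,W \right)} = \frac{- \frac{W^{\frac{3}{2}}}{3} + r}{-886 + W} = \frac{r - \frac{W^{\frac{3}{2}}}{3}}{-886 + W}$)
$F{\left(T \right)} = 959153 - \frac{455858}{T}$ ($F{\left(T \right)} = 1157 \left(829 - \frac{394}{T}\right) = 959153 - \frac{455858}{T}$)
$\sqrt{s{\left(-1124,587 \right)} + F{\left(-1150 \right)}} = \sqrt{\frac{-1124 - \frac{587^{\frac{3}{2}}}{3}}{-886 + 587} + \left(959153 - \frac{455858}{-1150}\right)} = \sqrt{\frac{-1124 - \frac{587 \sqrt{587}}{3}}{-299} + \left(959153 - - \frac{227929}{575}\right)} = \sqrt{- \frac{-1124 - \frac{587 \sqrt{587}}{3}}{299} + \left(959153 + \frac{227929}{575}\right)} = \sqrt{\left(\frac{1124}{299} + \frac{587 \sqrt{587}}{897}\right) + \frac{551740904}{575}} = \sqrt{\frac{7172659852}{7475} + \frac{587 \sqrt{587}}{897}}$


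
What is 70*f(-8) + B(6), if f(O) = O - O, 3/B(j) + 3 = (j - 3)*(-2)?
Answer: -1/3 ≈ -0.33333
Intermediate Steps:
B(j) = 3/(3 - 2*j) (B(j) = 3/(-3 + (j - 3)*(-2)) = 3/(-3 + (-3 + j)*(-2)) = 3/(-3 + (6 - 2*j)) = 3/(3 - 2*j))
f(O) = 0
70*f(-8) + B(6) = 70*0 - 3/(-3 + 2*6) = 0 - 3/(-3 + 12) = 0 - 3/9 = 0 - 3*1/9 = 0 - 1/3 = -1/3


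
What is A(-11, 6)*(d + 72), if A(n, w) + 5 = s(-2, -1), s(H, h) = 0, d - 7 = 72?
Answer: -755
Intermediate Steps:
d = 79 (d = 7 + 72 = 79)
A(n, w) = -5 (A(n, w) = -5 + 0 = -5)
A(-11, 6)*(d + 72) = -5*(79 + 72) = -5*151 = -755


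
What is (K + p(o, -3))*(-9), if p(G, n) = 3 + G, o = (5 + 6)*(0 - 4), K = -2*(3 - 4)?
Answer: 351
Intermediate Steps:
K = 2 (K = -2*(-1) = 2)
o = -44 (o = 11*(-4) = -44)
(K + p(o, -3))*(-9) = (2 + (3 - 44))*(-9) = (2 - 41)*(-9) = -39*(-9) = 351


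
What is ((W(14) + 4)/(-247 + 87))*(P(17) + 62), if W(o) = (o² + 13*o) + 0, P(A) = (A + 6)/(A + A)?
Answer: -407021/2720 ≈ -149.64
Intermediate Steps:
P(A) = (6 + A)/(2*A) (P(A) = (6 + A)/((2*A)) = (6 + A)*(1/(2*A)) = (6 + A)/(2*A))
W(o) = o² + 13*o
((W(14) + 4)/(-247 + 87))*(P(17) + 62) = ((14*(13 + 14) + 4)/(-247 + 87))*((½)*(6 + 17)/17 + 62) = ((14*27 + 4)/(-160))*((½)*(1/17)*23 + 62) = ((378 + 4)*(-1/160))*(23/34 + 62) = (382*(-1/160))*(2131/34) = -191/80*2131/34 = -407021/2720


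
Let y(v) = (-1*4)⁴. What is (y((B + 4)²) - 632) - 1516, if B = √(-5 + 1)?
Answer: -1892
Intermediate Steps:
B = 2*I (B = √(-4) = 2*I ≈ 2.0*I)
y(v) = 256 (y(v) = (-4)⁴ = 256)
(y((B + 4)²) - 632) - 1516 = (256 - 632) - 1516 = -376 - 1516 = -1892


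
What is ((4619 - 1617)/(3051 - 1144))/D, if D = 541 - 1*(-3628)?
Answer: 3002/7950283 ≈ 0.00037760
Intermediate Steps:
D = 4169 (D = 541 + 3628 = 4169)
((4619 - 1617)/(3051 - 1144))/D = ((4619 - 1617)/(3051 - 1144))/4169 = (3002/1907)*(1/4169) = 3002/7950283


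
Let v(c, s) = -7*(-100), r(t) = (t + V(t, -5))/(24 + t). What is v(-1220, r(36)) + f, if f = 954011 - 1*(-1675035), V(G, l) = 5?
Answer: 2629746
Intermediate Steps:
r(t) = (5 + t)/(24 + t) (r(t) = (t + 5)/(24 + t) = (5 + t)/(24 + t))
v(c, s) = 700
f = 2629046 (f = 954011 + 1675035 = 2629046)
v(-1220, r(36)) + f = 700 + 2629046 = 2629746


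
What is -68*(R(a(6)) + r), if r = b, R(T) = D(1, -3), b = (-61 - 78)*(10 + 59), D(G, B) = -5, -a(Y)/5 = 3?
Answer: 652528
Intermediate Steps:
a(Y) = -15 (a(Y) = -5*3 = -15)
b = -9591 (b = -139*69 = -9591)
R(T) = -5
r = -9591
-68*(R(a(6)) + r) = -68*(-5 - 9591) = -68*(-9596) = 652528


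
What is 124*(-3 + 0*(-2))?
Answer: -372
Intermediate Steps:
124*(-3 + 0*(-2)) = 124*(-3 + 0) = 124*(-3) = -372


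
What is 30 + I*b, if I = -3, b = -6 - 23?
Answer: 117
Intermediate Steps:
b = -29
30 + I*b = 30 - 3*(-29) = 30 + 87 = 117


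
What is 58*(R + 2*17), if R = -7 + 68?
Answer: 5510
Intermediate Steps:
R = 61
58*(R + 2*17) = 58*(61 + 2*17) = 58*(61 + 34) = 58*95 = 5510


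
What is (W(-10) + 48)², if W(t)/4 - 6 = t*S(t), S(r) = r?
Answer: 222784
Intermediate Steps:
W(t) = 24 + 4*t² (W(t) = 24 + 4*(t*t) = 24 + 4*t²)
(W(-10) + 48)² = ((24 + 4*(-10)²) + 48)² = ((24 + 4*100) + 48)² = ((24 + 400) + 48)² = (424 + 48)² = 472² = 222784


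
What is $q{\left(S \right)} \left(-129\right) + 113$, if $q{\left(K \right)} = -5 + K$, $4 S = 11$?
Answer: $\frac{1613}{4} \approx 403.25$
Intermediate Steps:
$S = \frac{11}{4}$ ($S = \frac{1}{4} \cdot 11 = \frac{11}{4} \approx 2.75$)
$q{\left(S \right)} \left(-129\right) + 113 = \left(-5 + \frac{11}{4}\right) \left(-129\right) + 113 = \left(- \frac{9}{4}\right) \left(-129\right) + 113 = \frac{1161}{4} + 113 = \frac{1613}{4}$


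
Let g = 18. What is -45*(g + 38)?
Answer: -2520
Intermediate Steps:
-45*(g + 38) = -45*(18 + 38) = -45*56 = -2520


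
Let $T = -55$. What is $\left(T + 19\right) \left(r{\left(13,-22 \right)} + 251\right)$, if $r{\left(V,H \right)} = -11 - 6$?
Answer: $-8424$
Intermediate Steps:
$r{\left(V,H \right)} = -17$ ($r{\left(V,H \right)} = -11 - 6 = -17$)
$\left(T + 19\right) \left(r{\left(13,-22 \right)} + 251\right) = \left(-55 + 19\right) \left(-17 + 251\right) = \left(-36\right) 234 = -8424$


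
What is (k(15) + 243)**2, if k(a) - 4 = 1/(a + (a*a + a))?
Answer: 3967236196/65025 ≈ 61011.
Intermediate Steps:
k(a) = 4 + 1/(a**2 + 2*a) (k(a) = 4 + 1/(a + (a*a + a)) = 4 + 1/(a + (a**2 + a)) = 4 + 1/(a + (a + a**2)) = 4 + 1/(a**2 + 2*a))
(k(15) + 243)**2 = ((1 + 4*15**2 + 8*15)/(15*(2 + 15)) + 243)**2 = ((1/15)*(1 + 4*225 + 120)/17 + 243)**2 = ((1/15)*(1/17)*(1 + 900 + 120) + 243)**2 = ((1/15)*(1/17)*1021 + 243)**2 = (1021/255 + 243)**2 = (62986/255)**2 = 3967236196/65025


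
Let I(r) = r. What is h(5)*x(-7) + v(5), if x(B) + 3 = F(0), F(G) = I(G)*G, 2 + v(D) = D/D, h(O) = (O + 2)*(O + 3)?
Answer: -169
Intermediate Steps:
h(O) = (2 + O)*(3 + O)
v(D) = -1 (v(D) = -2 + D/D = -2 + 1 = -1)
F(G) = G² (F(G) = G*G = G²)
x(B) = -3 (x(B) = -3 + 0² = -3 + 0 = -3)
h(5)*x(-7) + v(5) = (6 + 5² + 5*5)*(-3) - 1 = (6 + 25 + 25)*(-3) - 1 = 56*(-3) - 1 = -168 - 1 = -169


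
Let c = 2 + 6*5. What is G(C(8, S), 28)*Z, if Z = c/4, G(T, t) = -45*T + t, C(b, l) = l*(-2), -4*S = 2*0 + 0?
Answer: 224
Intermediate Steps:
S = 0 (S = -(2*0 + 0)/4 = -(0 + 0)/4 = -¼*0 = 0)
c = 32 (c = 2 + 30 = 32)
C(b, l) = -2*l
G(T, t) = t - 45*T
Z = 8 (Z = 32/4 = 32*(¼) = 8)
G(C(8, S), 28)*Z = (28 - (-90)*0)*8 = (28 - 45*0)*8 = (28 + 0)*8 = 28*8 = 224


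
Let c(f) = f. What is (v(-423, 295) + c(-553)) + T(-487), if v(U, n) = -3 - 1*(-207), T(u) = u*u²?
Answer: -115501652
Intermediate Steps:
T(u) = u³
v(U, n) = 204 (v(U, n) = -3 + 207 = 204)
(v(-423, 295) + c(-553)) + T(-487) = (204 - 553) + (-487)³ = -349 - 115501303 = -115501652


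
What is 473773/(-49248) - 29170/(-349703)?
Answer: -164243275259/17222173344 ≈ -9.5367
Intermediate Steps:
473773/(-49248) - 29170/(-349703) = 473773*(-1/49248) - 29170*(-1/349703) = -473773/49248 + 29170/349703 = -164243275259/17222173344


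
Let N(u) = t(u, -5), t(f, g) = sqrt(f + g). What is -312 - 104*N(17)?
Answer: -312 - 208*sqrt(3) ≈ -672.27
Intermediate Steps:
N(u) = sqrt(-5 + u) (N(u) = sqrt(u - 5) = sqrt(-5 + u))
-312 - 104*N(17) = -312 - 104*sqrt(-5 + 17) = -312 - 208*sqrt(3)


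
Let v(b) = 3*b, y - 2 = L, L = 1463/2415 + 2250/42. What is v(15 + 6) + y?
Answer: 287813/2415 ≈ 119.18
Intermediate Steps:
L = 130838/2415 (L = 1463*(1/2415) + 2250*(1/42) = 209/345 + 375/7 = 130838/2415 ≈ 54.177)
y = 135668/2415 (y = 2 + 130838/2415 = 135668/2415 ≈ 56.177)
v(15 + 6) + y = 3*(15 + 6) + 135668/2415 = 3*21 + 135668/2415 = 63 + 135668/2415 = 287813/2415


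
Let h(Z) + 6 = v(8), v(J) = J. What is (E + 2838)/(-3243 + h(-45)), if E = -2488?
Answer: -50/463 ≈ -0.10799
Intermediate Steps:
h(Z) = 2 (h(Z) = -6 + 8 = 2)
(E + 2838)/(-3243 + h(-45)) = (-2488 + 2838)/(-3243 + 2) = 350/(-3241) = 350*(-1/3241) = -50/463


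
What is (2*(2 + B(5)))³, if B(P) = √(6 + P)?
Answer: 592 + 184*√11 ≈ 1202.3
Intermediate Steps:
(2*(2 + B(5)))³ = (2*(2 + √(6 + 5)))³ = (2*(2 + √11))³ = (4 + 2*√11)³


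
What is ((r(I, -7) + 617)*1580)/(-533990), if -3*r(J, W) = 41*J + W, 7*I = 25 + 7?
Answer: -615884/373793 ≈ -1.6477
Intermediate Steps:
I = 32/7 (I = (25 + 7)/7 = (⅐)*32 = 32/7 ≈ 4.5714)
r(J, W) = -41*J/3 - W/3 (r(J, W) = -(41*J + W)/3 = -(W + 41*J)/3 = -41*J/3 - W/3)
((r(I, -7) + 617)*1580)/(-533990) = (((-41/3*32/7 - ⅓*(-7)) + 617)*1580)/(-533990) = (((-1312/21 + 7/3) + 617)*1580)*(-1/533990) = ((-421/7 + 617)*1580)*(-1/533990) = ((3898/7)*1580)*(-1/533990) = (6158840/7)*(-1/533990) = -615884/373793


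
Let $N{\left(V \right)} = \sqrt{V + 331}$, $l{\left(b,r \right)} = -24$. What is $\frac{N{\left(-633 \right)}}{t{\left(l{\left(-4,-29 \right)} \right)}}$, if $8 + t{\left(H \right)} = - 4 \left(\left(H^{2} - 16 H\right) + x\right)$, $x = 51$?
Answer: $- \frac{i \sqrt{302}}{4052} \approx - 0.0042888 i$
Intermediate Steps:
$N{\left(V \right)} = \sqrt{331 + V}$
$t{\left(H \right)} = -212 - 4 H^{2} + 64 H$ ($t{\left(H \right)} = -8 - 4 \left(\left(H^{2} - 16 H\right) + 51\right) = -8 - 4 \left(51 + H^{2} - 16 H\right) = -8 - \left(204 - 64 H + 4 H^{2}\right) = -212 - 4 H^{2} + 64 H$)
$\frac{N{\left(-633 \right)}}{t{\left(l{\left(-4,-29 \right)} \right)}} = \frac{\sqrt{331 - 633}}{-212 - 4 \left(-24\right)^{2} + 64 \left(-24\right)} = \frac{\sqrt{-302}}{-212 - 2304 - 1536} = \frac{i \sqrt{302}}{-212 - 2304 - 1536} = \frac{i \sqrt{302}}{-4052} = i \sqrt{302} \left(- \frac{1}{4052}\right) = - \frac{i \sqrt{302}}{4052}$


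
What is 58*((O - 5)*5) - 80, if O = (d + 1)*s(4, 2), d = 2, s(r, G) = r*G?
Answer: 5430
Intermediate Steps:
s(r, G) = G*r
O = 24 (O = (2 + 1)*(2*4) = 3*8 = 24)
58*((O - 5)*5) - 80 = 58*((24 - 5)*5) - 80 = 58*(19*5) - 80 = 58*95 - 80 = 5510 - 80 = 5430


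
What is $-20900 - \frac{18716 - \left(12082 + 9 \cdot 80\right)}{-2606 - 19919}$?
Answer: $- \frac{470766586}{22525} \approx -20900.0$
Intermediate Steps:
$-20900 - \frac{18716 - \left(12082 + 9 \cdot 80\right)}{-2606 - 19919} = -20900 - \frac{18716 - 12802}{-22525} = -20900 - \left(18716 - 12802\right) \left(- \frac{1}{22525}\right) = -20900 - 5914 \left(- \frac{1}{22525}\right) = -20900 - - \frac{5914}{22525} = -20900 + \frac{5914}{22525} = - \frac{470766586}{22525}$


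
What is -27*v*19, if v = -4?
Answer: 2052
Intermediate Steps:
-27*v*19 = -27*(-4)*19 = 108*19 = 2052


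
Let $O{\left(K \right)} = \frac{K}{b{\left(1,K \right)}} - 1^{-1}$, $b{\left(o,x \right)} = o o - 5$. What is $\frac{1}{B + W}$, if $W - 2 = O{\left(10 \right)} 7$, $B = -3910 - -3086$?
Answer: $- \frac{2}{1693} \approx -0.0011813$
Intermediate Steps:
$b{\left(o,x \right)} = -5 + o^{2}$ ($b{\left(o,x \right)} = o^{2} - 5 = -5 + o^{2}$)
$O{\left(K \right)} = -1 - \frac{K}{4}$ ($O{\left(K \right)} = \frac{K}{-5 + 1^{2}} - 1^{-1} = \frac{K}{-5 + 1} - 1 = \frac{K}{-4} - 1 = K \left(- \frac{1}{4}\right) - 1 = - \frac{K}{4} - 1 = -1 - \frac{K}{4}$)
$B = -824$ ($B = -3910 + 3086 = -824$)
$W = - \frac{45}{2}$ ($W = 2 + \left(-1 - \frac{5}{2}\right) 7 = 2 - \frac{49}{2} = - \frac{45}{2} \approx -22.5$)
$\frac{1}{B + W} = \frac{1}{-824 - \frac{45}{2}} = \frac{1}{- \frac{1693}{2}} = - \frac{2}{1693}$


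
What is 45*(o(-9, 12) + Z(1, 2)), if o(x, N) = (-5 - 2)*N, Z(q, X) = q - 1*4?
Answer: -3915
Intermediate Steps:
Z(q, X) = -4 + q (Z(q, X) = q - 4 = -4 + q)
o(x, N) = -7*N
45*(o(-9, 12) + Z(1, 2)) = 45*(-7*12 + (-4 + 1)) = 45*(-84 - 3) = 45*(-87) = -3915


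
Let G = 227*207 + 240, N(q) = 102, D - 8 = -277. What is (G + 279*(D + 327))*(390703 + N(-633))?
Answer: 24781335855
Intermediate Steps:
D = -269 (D = 8 - 277 = -269)
G = 47229 (G = 46989 + 240 = 47229)
(G + 279*(D + 327))*(390703 + N(-633)) = (47229 + 279*(-269 + 327))*(390703 + 102) = (47229 + 279*58)*390805 = (47229 + 16182)*390805 = 63411*390805 = 24781335855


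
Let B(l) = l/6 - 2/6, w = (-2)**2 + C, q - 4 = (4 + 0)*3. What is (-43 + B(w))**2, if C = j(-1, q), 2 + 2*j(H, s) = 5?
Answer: 259081/144 ≈ 1799.2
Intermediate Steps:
q = 16 (q = 4 + (4 + 0)*3 = 4 + 4*3 = 4 + 12 = 16)
j(H, s) = 3/2 (j(H, s) = -1 + (1/2)*5 = -1 + 5/2 = 3/2)
C = 3/2 ≈ 1.5000
w = 11/2 (w = (-2)**2 + 3/2 = 4 + 3/2 = 11/2 ≈ 5.5000)
B(l) = -1/3 + l/6 (B(l) = l*(1/6) - 2*1/6 = l/6 - 1/3 = -1/3 + l/6)
(-43 + B(w))**2 = (-43 + (-1/3 + (1/6)*(11/2)))**2 = (-43 + (-1/3 + 11/12))**2 = (-43 + 7/12)**2 = (-509/12)**2 = 259081/144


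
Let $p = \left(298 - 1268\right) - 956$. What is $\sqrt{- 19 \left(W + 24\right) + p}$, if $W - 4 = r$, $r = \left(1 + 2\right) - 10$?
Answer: $5 i \sqrt{93} \approx 48.218 i$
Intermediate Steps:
$p = -1926$ ($p = -970 - 956 = -1926$)
$r = -7$ ($r = 3 - 10 = -7$)
$W = -3$ ($W = 4 - 7 = -3$)
$\sqrt{- 19 \left(W + 24\right) + p} = \sqrt{- 19 \left(-3 + 24\right) - 1926} = \sqrt{\left(-19\right) 21 - 1926} = \sqrt{-399 - 1926} = \sqrt{-2325} = 5 i \sqrt{93}$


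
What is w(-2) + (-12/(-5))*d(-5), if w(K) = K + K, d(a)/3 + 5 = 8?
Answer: 88/5 ≈ 17.600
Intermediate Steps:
d(a) = 9 (d(a) = -15 + 3*8 = -15 + 24 = 9)
w(K) = 2*K
w(-2) + (-12/(-5))*d(-5) = 2*(-2) - 12/(-5)*9 = -4 - 12*(-1/5)*9 = -4 + (12/5)*9 = -4 + 108/5 = 88/5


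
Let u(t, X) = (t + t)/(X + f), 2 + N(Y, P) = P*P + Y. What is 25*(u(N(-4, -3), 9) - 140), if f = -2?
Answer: -24350/7 ≈ -3478.6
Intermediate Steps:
N(Y, P) = -2 + Y + P² (N(Y, P) = -2 + (P*P + Y) = -2 + (P² + Y) = -2 + (Y + P²) = -2 + Y + P²)
u(t, X) = 2*t/(-2 + X) (u(t, X) = (t + t)/(X - 2) = (2*t)/(-2 + X) = 2*t/(-2 + X))
25*(u(N(-4, -3), 9) - 140) = 25*(2*(-2 - 4 + (-3)²)/(-2 + 9) - 140) = 25*(2*(-2 - 4 + 9)/7 - 140) = 25*(2*3*(⅐) - 140) = 25*(6/7 - 140) = 25*(-974/7) = -24350/7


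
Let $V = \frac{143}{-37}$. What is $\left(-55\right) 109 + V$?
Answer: $- \frac{221958}{37} \approx -5998.9$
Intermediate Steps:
$V = - \frac{143}{37}$ ($V = 143 \left(- \frac{1}{37}\right) = - \frac{143}{37} \approx -3.8649$)
$\left(-55\right) 109 + V = \left(-55\right) 109 - \frac{143}{37} = -5995 - \frac{143}{37} = - \frac{221958}{37}$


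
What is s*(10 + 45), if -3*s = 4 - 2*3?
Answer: 110/3 ≈ 36.667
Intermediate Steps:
s = ⅔ (s = -(4 - 2*3)/3 = -(4 - 6)/3 = -⅓*(-2) = ⅔ ≈ 0.66667)
s*(10 + 45) = 2*(10 + 45)/3 = (⅔)*55 = 110/3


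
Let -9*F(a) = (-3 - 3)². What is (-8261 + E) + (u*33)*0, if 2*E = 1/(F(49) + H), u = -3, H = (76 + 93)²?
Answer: -471818753/57114 ≈ -8261.0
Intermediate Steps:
F(a) = -4 (F(a) = -(-3 - 3)²/9 = -⅑*(-6)² = -⅑*36 = -4)
H = 28561 (H = 169² = 28561)
E = 1/57114 (E = 1/(2*(-4 + 28561)) = (½)/28557 = (½)*(1/28557) = 1/57114 ≈ 1.7509e-5)
(-8261 + E) + (u*33)*0 = (-8261 + 1/57114) - 3*33*0 = -471818753/57114 - 99*0 = -471818753/57114 + 0 = -471818753/57114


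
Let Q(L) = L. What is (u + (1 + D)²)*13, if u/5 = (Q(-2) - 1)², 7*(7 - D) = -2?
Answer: 72397/49 ≈ 1477.5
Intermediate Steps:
D = 51/7 (D = 7 - ⅐*(-2) = 7 + 2/7 = 51/7 ≈ 7.2857)
u = 45 (u = 5*(-2 - 1)² = 5*(-3)² = 5*9 = 45)
(u + (1 + D)²)*13 = (45 + (1 + 51/7)²)*13 = (45 + (58/7)²)*13 = (45 + 3364/49)*13 = (5569/49)*13 = 72397/49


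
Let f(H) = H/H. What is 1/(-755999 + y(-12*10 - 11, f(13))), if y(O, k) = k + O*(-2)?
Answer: -1/755736 ≈ -1.3232e-6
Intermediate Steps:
f(H) = 1
y(O, k) = k - 2*O
1/(-755999 + y(-12*10 - 11, f(13))) = 1/(-755999 + (1 - 2*(-12*10 - 11))) = 1/(-755999 + (1 - 2*(-120 - 11))) = 1/(-755999 + (1 - 2*(-131))) = 1/(-755999 + (1 + 262)) = 1/(-755999 + 263) = 1/(-755736) = -1/755736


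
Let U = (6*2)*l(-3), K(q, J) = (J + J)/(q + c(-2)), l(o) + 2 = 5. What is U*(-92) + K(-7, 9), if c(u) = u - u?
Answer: -23202/7 ≈ -3314.6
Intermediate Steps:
l(o) = 3 (l(o) = -2 + 5 = 3)
c(u) = 0
K(q, J) = 2*J/q (K(q, J) = (J + J)/(q + 0) = (2*J)/q = 2*J/q)
U = 36 (U = (6*2)*3 = 12*3 = 36)
U*(-92) + K(-7, 9) = 36*(-92) + 2*9/(-7) = -3312 + 2*9*(-⅐) = -3312 - 18/7 = -23202/7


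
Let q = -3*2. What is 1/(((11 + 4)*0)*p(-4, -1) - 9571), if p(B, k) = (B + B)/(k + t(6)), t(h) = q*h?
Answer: -1/9571 ≈ -0.00010448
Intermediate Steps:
q = -6
t(h) = -6*h
p(B, k) = 2*B/(-36 + k) (p(B, k) = (B + B)/(k - 6*6) = (2*B)/(k - 36) = (2*B)/(-36 + k) = 2*B/(-36 + k))
1/(((11 + 4)*0)*p(-4, -1) - 9571) = 1/(((11 + 4)*0)*(2*(-4)/(-36 - 1)) - 9571) = 1/((15*0)*(2*(-4)/(-37)) - 9571) = 1/(0*(2*(-4)*(-1/37)) - 9571) = 1/(0*(8/37) - 9571) = 1/(0 - 9571) = 1/(-9571) = -1/9571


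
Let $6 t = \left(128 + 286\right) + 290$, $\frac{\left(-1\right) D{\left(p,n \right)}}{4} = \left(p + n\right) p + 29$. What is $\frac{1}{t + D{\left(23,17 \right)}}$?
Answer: $- \frac{3}{11036} \approx -0.00027184$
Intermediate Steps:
$D{\left(p,n \right)} = -116 - 4 p \left(n + p\right)$ ($D{\left(p,n \right)} = - 4 \left(\left(p + n\right) p + 29\right) = - 4 \left(\left(n + p\right) p + 29\right) = - 4 \left(p \left(n + p\right) + 29\right) = - 4 \left(29 + p \left(n + p\right)\right) = -116 - 4 p \left(n + p\right)$)
$t = \frac{352}{3}$ ($t = \frac{\left(128 + 286\right) + 290}{6} = \frac{414 + 290}{6} = \frac{1}{6} \cdot 704 = \frac{352}{3} \approx 117.33$)
$\frac{1}{t + D{\left(23,17 \right)}} = \frac{1}{\frac{352}{3} - \left(116 + 1564 + 2116\right)} = \frac{1}{\frac{352}{3} - 3796} = \frac{1}{- \frac{11036}{3}} = - \frac{3}{11036}$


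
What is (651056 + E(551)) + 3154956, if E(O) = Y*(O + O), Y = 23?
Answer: 3831358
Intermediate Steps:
E(O) = 46*O (E(O) = 23*(O + O) = 23*(2*O) = 46*O)
(651056 + E(551)) + 3154956 = (651056 + 46*551) + 3154956 = (651056 + 25346) + 3154956 = 676402 + 3154956 = 3831358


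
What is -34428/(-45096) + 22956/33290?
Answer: 90888829/62551910 ≈ 1.4530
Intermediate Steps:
-34428/(-45096) + 22956/33290 = -34428*(-1/45096) + 22956*(1/33290) = 2869/3758 + 11478/16645 = 90888829/62551910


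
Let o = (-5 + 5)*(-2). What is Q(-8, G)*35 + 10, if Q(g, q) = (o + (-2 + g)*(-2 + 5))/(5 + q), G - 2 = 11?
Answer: -145/3 ≈ -48.333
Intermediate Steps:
o = 0 (o = 0*(-2) = 0)
G = 13 (G = 2 + 11 = 13)
Q(g, q) = (-6 + 3*g)/(5 + q) (Q(g, q) = (0 + (-2 + g)*(-2 + 5))/(5 + q) = (0 + (-2 + g)*3)/(5 + q) = (0 + (-6 + 3*g))/(5 + q) = (-6 + 3*g)/(5 + q))
Q(-8, G)*35 + 10 = (3*(-2 - 8)/(5 + 13))*35 + 10 = (3*(-10)/18)*35 + 10 = (3*(1/18)*(-10))*35 + 10 = -5/3*35 + 10 = -175/3 + 10 = -145/3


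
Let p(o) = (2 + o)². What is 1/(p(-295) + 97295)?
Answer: 1/183144 ≈ 5.4602e-6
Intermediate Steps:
1/(p(-295) + 97295) = 1/((2 - 295)² + 97295) = 1/((-293)² + 97295) = 1/(85849 + 97295) = 1/183144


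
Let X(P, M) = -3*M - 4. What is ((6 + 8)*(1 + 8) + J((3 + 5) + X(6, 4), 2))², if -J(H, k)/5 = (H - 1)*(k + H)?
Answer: 20736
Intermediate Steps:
X(P, M) = -4 - 3*M
J(H, k) = -5*(-1 + H)*(H + k) (J(H, k) = -5*(H - 1)*(k + H) = -5*(-1 + H)*(H + k))
((6 + 8)*(1 + 8) + J((3 + 5) + X(6, 4), 2))² = ((6 + 8)*(1 + 8) + (-5*((3 + 5) + (-4 - 3*4))² + 5*((3 + 5) + (-4 - 3*4)) + 5*2 - 5*((3 + 5) + (-4 - 3*4))*2))² = (14*9 + (-5*(8 + (-4 - 12))² + 5*(8 + (-4 - 12)) + 10 - 5*(8 + (-4 - 12))*2))² = (126 + (-5*(8 - 16)² + 5*(8 - 16) + 10 - 5*(8 - 16)*2))² = (126 + (-5*(-8)² + 5*(-8) + 10 - 5*(-8)*2))² = (126 + (-5*64 - 40 + 10 + 80))² = (126 + (-320 - 40 + 10 + 80))² = (126 - 270)² = (-144)² = 20736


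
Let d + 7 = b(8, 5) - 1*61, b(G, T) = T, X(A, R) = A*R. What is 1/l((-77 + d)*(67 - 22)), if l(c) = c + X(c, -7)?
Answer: 1/37800 ≈ 2.6455e-5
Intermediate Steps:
d = -63 (d = -7 + (5 - 1*61) = -7 + (5 - 61) = -7 - 56 = -63)
l(c) = -6*c (l(c) = c + c*(-7) = c - 7*c = -6*c)
1/l((-77 + d)*(67 - 22)) = 1/(-6*(-77 - 63)*(67 - 22)) = 1/(-(-840)*45) = 1/(-6*(-6300)) = 1/37800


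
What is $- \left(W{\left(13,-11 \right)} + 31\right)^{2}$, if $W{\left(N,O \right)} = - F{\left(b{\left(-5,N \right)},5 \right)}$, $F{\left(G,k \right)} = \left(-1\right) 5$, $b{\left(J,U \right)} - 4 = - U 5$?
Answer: $-1296$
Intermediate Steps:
$b{\left(J,U \right)} = 4 - 5 U$ ($b{\left(J,U \right)} = 4 - U 5 = 4 - 5 U$)
$F{\left(G,k \right)} = -5$
$W{\left(N,O \right)} = 5$ ($W{\left(N,O \right)} = \left(-1\right) \left(-5\right) = 5$)
$- \left(W{\left(13,-11 \right)} + 31\right)^{2} = - \left(5 + 31\right)^{2} = - 36^{2} = \left(-1\right) 1296 = -1296$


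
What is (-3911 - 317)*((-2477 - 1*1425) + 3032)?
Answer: 3678360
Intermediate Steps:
(-3911 - 317)*((-2477 - 1*1425) + 3032) = -4228*((-2477 - 1425) + 3032) = -4228*(-3902 + 3032) = -4228*(-870) = 3678360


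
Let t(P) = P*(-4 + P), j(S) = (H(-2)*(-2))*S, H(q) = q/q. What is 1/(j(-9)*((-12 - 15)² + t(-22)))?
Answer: 1/23418 ≈ 4.2702e-5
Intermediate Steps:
H(q) = 1
j(S) = -2*S (j(S) = (1*(-2))*S = -2*S)
1/(j(-9)*((-12 - 15)² + t(-22))) = 1/((-2*(-9))*((-12 - 15)² - 22*(-4 - 22))) = 1/(18*((-27)² - 22*(-26))) = 1/(18*(729 + 572)) = 1/(18*1301) = 1/23418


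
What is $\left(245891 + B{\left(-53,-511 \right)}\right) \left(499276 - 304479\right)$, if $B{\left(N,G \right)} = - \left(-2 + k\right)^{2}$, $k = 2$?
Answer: $47898829127$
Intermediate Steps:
$B{\left(N,G \right)} = 0$ ($B{\left(N,G \right)} = - \left(-2 + 2\right)^{2} = - 0^{2} = \left(-1\right) 0 = 0$)
$\left(245891 + B{\left(-53,-511 \right)}\right) \left(499276 - 304479\right) = \left(245891 + 0\right) \left(499276 - 304479\right) = 245891 \cdot 194797 = 47898829127$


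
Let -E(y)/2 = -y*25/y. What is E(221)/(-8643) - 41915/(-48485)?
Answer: 71969419/83811171 ≈ 0.85871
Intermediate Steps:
E(y) = 50 (E(y) = -(-2)*y*(25/y) = -(-2)*25 = -2*(-25) = 50)
E(221)/(-8643) - 41915/(-48485) = 50/(-8643) - 41915/(-48485) = 50*(-1/8643) - 41915*(-1/48485) = -50/8643 + 8383/9697 = 71969419/83811171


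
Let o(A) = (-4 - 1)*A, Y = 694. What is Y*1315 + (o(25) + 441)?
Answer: 912926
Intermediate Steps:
o(A) = -5*A
Y*1315 + (o(25) + 441) = 694*1315 + (-5*25 + 441) = 912610 + (-125 + 441) = 912610 + 316 = 912926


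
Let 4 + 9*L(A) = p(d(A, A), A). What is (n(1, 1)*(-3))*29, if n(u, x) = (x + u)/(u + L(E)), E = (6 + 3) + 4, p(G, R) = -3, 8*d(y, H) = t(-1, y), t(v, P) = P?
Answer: -783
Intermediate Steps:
d(y, H) = y/8
E = 13 (E = 9 + 4 = 13)
L(A) = -7/9 (L(A) = -4/9 + (1/9)*(-3) = -4/9 - 1/3 = -7/9)
n(u, x) = (u + x)/(-7/9 + u) (n(u, x) = (x + u)/(u - 7/9) = (u + x)/(-7/9 + u))
(n(1, 1)*(-3))*29 = ((9*(1 + 1)/(-7 + 9*1))*(-3))*29 = ((9*2/(-7 + 9))*(-3))*29 = ((9*2/2)*(-3))*29 = ((9*(1/2)*2)*(-3))*29 = (9*(-3))*29 = -27*29 = -783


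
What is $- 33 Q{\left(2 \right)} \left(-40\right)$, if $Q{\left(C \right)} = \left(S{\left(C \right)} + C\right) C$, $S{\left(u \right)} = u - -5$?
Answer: $23760$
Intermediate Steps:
$S{\left(u \right)} = 5 + u$ ($S{\left(u \right)} = u + 5 = 5 + u$)
$Q{\left(C \right)} = C \left(5 + 2 C\right)$ ($Q{\left(C \right)} = \left(\left(5 + C\right) + C\right) C = \left(5 + 2 C\right) C = C \left(5 + 2 C\right)$)
$- 33 Q{\left(2 \right)} \left(-40\right) = - 33 \cdot 2 \left(5 + 2 \cdot 2\right) \left(-40\right) = - 33 \cdot 2 \left(5 + 4\right) \left(-40\right) = - 33 \cdot 2 \cdot 9 \left(-40\right) = \left(-33\right) 18 \left(-40\right) = \left(-594\right) \left(-40\right) = 23760$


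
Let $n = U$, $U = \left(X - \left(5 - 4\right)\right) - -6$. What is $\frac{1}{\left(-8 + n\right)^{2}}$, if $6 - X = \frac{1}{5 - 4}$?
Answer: $\frac{1}{4} \approx 0.25$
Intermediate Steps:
$X = 5$ ($X = 6 - \frac{1}{5 - 4} = 6 - 1^{-1} = 6 - 1 = 5$)
$U = 10$ ($U = \left(5 - \left(5 - 4\right)\right) - -6 = \left(5 - 1\right) + 6 = 4 + 6 = 10$)
$n = 10$
$\frac{1}{\left(-8 + n\right)^{2}} = \frac{1}{\left(-8 + 10\right)^{2}} = \frac{1}{2^{2}} = \frac{1}{4}$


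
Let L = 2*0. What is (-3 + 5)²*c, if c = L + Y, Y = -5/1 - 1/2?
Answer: -22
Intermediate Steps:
L = 0
Y = -11/2 (Y = -5*1 - 1*½ = -5 - ½ = -11/2 ≈ -5.5000)
c = -11/2 (c = 0 - 11/2 = -11/2 ≈ -5.5000)
(-3 + 5)²*c = (-3 + 5)²*(-11/2) = 2²*(-11/2) = 4*(-11/2) = -22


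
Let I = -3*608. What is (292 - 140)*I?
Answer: -277248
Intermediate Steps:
I = -1824
(292 - 140)*I = (292 - 140)*(-1824) = 152*(-1824) = -277248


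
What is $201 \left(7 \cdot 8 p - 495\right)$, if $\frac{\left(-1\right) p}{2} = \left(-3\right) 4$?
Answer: $170649$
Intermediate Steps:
$p = 24$ ($p = - 2 \left(\left(-3\right) 4\right) = \left(-2\right) \left(-12\right) = 24$)
$201 \left(7 \cdot 8 p - 495\right) = 201 \left(7 \cdot 8 \cdot 24 - 495\right) = 201 \left(56 \cdot 24 - 495\right) = 201 \left(1344 - 495\right) = 201 \cdot 849 = 170649$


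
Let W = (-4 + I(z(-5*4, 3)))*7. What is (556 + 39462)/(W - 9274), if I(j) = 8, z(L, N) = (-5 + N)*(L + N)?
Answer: -20009/4623 ≈ -4.3281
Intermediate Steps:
W = 28 (W = (-4 + 8)*7 = 4*7 = 28)
(556 + 39462)/(W - 9274) = (556 + 39462)/(28 - 9274) = 40018/(-9246) = 40018*(-1/9246) = -20009/4623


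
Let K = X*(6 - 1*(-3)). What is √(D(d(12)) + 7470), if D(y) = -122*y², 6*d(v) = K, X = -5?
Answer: 9*√30/2 ≈ 24.648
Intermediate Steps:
K = -45 (K = -5*(6 - 1*(-3)) = -5*(6 + 3) = -5*9 = -45)
d(v) = -15/2 (d(v) = (⅙)*(-45) = -15/2)
√(D(d(12)) + 7470) = √(-122*(-15/2)² + 7470) = √(-122*225/4 + 7470) = √(-13725/2 + 7470) = √(1215/2) = 9*√30/2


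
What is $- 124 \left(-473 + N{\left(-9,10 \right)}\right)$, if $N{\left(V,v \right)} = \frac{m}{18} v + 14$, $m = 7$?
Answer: $\frac{507904}{9} \approx 56434.0$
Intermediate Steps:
$N{\left(V,v \right)} = 14 + \frac{7 v}{18}$ ($N{\left(V,v \right)} = \frac{7}{18} v + 14 = 7 \cdot \frac{1}{18} v + 14 = \frac{7 v}{18} + 14 = 14 + \frac{7 v}{18}$)
$- 124 \left(-473 + N{\left(-9,10 \right)}\right) = - 124 \left(-473 + \left(14 + \frac{7}{18} \cdot 10\right)\right) = - 124 \left(-473 + \left(14 + \frac{35}{9}\right)\right) = - 124 \left(-473 + \frac{161}{9}\right) = \left(-124\right) \left(- \frac{4096}{9}\right) = \frac{507904}{9}$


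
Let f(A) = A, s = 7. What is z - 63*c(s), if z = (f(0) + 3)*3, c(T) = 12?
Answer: -747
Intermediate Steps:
z = 9 (z = (0 + 3)*3 = 3*3 = 9)
z - 63*c(s) = 9 - 63*12 = 9 - 756 = -747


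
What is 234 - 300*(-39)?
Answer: 11934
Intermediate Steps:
234 - 300*(-39) = 234 + 11700 = 11934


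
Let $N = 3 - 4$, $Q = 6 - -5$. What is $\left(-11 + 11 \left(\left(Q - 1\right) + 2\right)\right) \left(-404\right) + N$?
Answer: $-48885$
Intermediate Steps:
$Q = 11$ ($Q = 6 + 5 = 11$)
$N = -1$ ($N = 3 - 4 = -1$)
$\left(-11 + 11 \left(\left(Q - 1\right) + 2\right)\right) \left(-404\right) + N = \left(-11 + 11 \left(\left(11 - 1\right) + 2\right)\right) \left(-404\right) - 1 = \left(-11 + 11 \left(10 + 2\right)\right) \left(-404\right) - 1 = \left(-11 + 11 \cdot 12\right) \left(-404\right) - 1 = \left(-11 + 132\right) \left(-404\right) - 1 = 121 \left(-404\right) - 1 = -48884 - 1 = -48885$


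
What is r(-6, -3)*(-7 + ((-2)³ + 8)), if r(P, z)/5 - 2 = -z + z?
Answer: -70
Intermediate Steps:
r(P, z) = 10 (r(P, z) = 10 + 5*(-z + z) = 10 + 5*0 = 10 + 0 = 10)
r(-6, -3)*(-7 + ((-2)³ + 8)) = 10*(-7 + ((-2)³ + 8)) = 10*(-7 + (-8 + 8)) = 10*(-7 + 0) = 10*(-7) = -70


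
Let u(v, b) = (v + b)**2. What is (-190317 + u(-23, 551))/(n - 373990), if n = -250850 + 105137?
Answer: -88467/519703 ≈ -0.17023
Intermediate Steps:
u(v, b) = (b + v)**2
n = -145713
(-190317 + u(-23, 551))/(n - 373990) = (-190317 + (551 - 23)**2)/(-145713 - 373990) = (-190317 + 528**2)/(-519703) = (-190317 + 278784)*(-1/519703) = 88467*(-1/519703) = -88467/519703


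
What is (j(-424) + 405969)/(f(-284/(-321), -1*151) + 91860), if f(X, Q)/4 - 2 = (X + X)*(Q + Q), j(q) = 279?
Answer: 32601402/7200871 ≈ 4.5274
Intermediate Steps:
f(X, Q) = 8 + 16*Q*X (f(X, Q) = 8 + 4*((X + X)*(Q + Q)) = 8 + 4*((2*X)*(2*Q)) = 8 + 4*(4*Q*X) = 8 + 16*Q*X)
(j(-424) + 405969)/(f(-284/(-321), -1*151) + 91860) = (279 + 405969)/((8 + 16*(-1*151)*(-284/(-321))) + 91860) = 406248/((8 + 16*(-151)*(-284*(-1/321))) + 91860) = 406248/((8 + 16*(-151)*(284/321)) + 91860) = 406248/((8 - 686144/321) + 91860) = 406248/(-683576/321 + 91860) = 406248/(28803484/321) = 406248*(321/28803484) = 32601402/7200871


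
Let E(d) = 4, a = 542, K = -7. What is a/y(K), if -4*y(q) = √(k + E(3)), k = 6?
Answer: -1084*√10/5 ≈ -685.58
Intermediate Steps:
y(q) = -√10/4 (y(q) = -√(6 + 4)/4 = -√10/4)
a/y(K) = 542/((-√10/4)) = 542*(-2*√10/5) = -1084*√10/5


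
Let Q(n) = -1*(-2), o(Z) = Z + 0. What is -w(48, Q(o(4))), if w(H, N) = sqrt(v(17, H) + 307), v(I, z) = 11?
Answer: -sqrt(318) ≈ -17.833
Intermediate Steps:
o(Z) = Z
Q(n) = 2
w(H, N) = sqrt(318) (w(H, N) = sqrt(11 + 307) = sqrt(318))
-w(48, Q(o(4))) = -sqrt(318)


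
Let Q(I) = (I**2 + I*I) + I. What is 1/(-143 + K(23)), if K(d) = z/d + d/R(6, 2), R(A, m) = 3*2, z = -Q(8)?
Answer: -138/20021 ≈ -0.0068928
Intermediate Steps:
Q(I) = I + 2*I**2 (Q(I) = (I**2 + I**2) + I = 2*I**2 + I = I + 2*I**2)
z = -136 (z = -8*(1 + 2*8) = -8*(1 + 16) = -8*17 = -1*136 = -136)
R(A, m) = 6
K(d) = -136/d + d/6
1/(-143 + K(23)) = 1/(-143 + (-136/23 + (1/6)*23)) = 1/(-143 + (-136*1/23 + 23/6)) = 1/(-143 + (-136/23 + 23/6)) = 1/(-143 - 287/138) = 1/(-20021/138) = -138/20021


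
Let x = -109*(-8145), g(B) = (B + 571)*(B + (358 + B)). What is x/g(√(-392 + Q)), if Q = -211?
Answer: 45103157415/10662966736 - 998780625*I*√67/10662966736 ≈ 4.2299 - 0.76671*I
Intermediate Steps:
g(B) = (358 + 2*B)*(571 + B) (g(B) = (571 + B)*(358 + 2*B) = (358 + 2*B)*(571 + B))
x = 887805
x/g(√(-392 + Q)) = 887805/(204418 + 2*(√(-392 - 211))² + 1500*√(-392 - 211)) = 887805/(204418 + 2*(√(-603))² + 1500*√(-603)) = 887805/(204418 + 2*(3*I*√67)² + 1500*(3*I*√67)) = 887805/(204418 + 2*(-603) + 4500*I*√67) = 887805/(204418 - 1206 + 4500*I*√67) = 887805/(203212 + 4500*I*√67)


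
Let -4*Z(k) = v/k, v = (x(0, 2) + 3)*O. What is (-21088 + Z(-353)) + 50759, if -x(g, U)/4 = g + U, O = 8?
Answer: 10473853/353 ≈ 29671.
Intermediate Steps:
x(g, U) = -4*U - 4*g (x(g, U) = -4*(g + U) = -4*(U + g) = -4*U - 4*g)
v = -40 (v = ((-4*2 - 4*0) + 3)*8 = ((-8 + 0) + 3)*8 = (-8 + 3)*8 = -5*8 = -40)
Z(k) = 10/k (Z(k) = -(-10)/k = 10/k)
(-21088 + Z(-353)) + 50759 = (-21088 + 10/(-353)) + 50759 = (-21088 + 10*(-1/353)) + 50759 = (-21088 - 10/353) + 50759 = -7444074/353 + 50759 = 10473853/353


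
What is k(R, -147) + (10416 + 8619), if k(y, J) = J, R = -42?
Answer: 18888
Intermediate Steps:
k(R, -147) + (10416 + 8619) = -147 + (10416 + 8619) = -147 + 19035 = 18888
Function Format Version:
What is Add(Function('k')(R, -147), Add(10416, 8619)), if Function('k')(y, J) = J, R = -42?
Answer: 18888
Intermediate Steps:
Add(Function('k')(R, -147), Add(10416, 8619)) = Add(-147, Add(10416, 8619)) = Add(-147, 19035) = 18888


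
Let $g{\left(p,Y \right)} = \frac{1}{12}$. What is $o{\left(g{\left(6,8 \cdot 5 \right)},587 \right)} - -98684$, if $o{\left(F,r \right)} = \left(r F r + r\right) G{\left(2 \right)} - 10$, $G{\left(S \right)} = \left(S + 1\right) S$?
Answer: $\frac{548961}{2} \approx 2.7448 \cdot 10^{5}$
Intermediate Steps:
$G{\left(S \right)} = S \left(1 + S\right)$ ($G{\left(S \right)} = \left(1 + S\right) S = S \left(1 + S\right)$)
$g{\left(p,Y \right)} = \frac{1}{12}$
$o{\left(F,r \right)} = -10 + 6 r + 6 F r^{2}$ ($o{\left(F,r \right)} = \left(r F r + r\right) 2 \left(1 + 2\right) - 10 = \left(F r r + r\right) 2 \cdot 3 - 10 = \left(F r^{2} + r\right) 6 - 10 = \left(r + F r^{2}\right) 6 - 10 = \left(6 r + 6 F r^{2}\right) - 10 = -10 + 6 r + 6 F r^{2}$)
$o{\left(g{\left(6,8 \cdot 5 \right)},587 \right)} - -98684 = \left(-10 + 6 \cdot 587 + 6 \cdot \frac{1}{12} \cdot 587^{2}\right) - -98684 = \left(-10 + 3522 + 6 \cdot \frac{1}{12} \cdot 344569\right) + 98684 = \left(-10 + 3522 + \frac{344569}{2}\right) + 98684 = \frac{351593}{2} + 98684 = \frac{548961}{2}$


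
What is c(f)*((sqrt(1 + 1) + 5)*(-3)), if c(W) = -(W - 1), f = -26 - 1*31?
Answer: -870 - 174*sqrt(2) ≈ -1116.1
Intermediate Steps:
f = -57 (f = -26 - 31 = -57)
c(W) = 1 - W (c(W) = -(-1 + W) = 1 - W)
c(f)*((sqrt(1 + 1) + 5)*(-3)) = (1 - 1*(-57))*((sqrt(1 + 1) + 5)*(-3)) = (1 + 57)*((sqrt(2) + 5)*(-3)) = 58*((5 + sqrt(2))*(-3)) = 58*(-15 - 3*sqrt(2)) = -870 - 174*sqrt(2)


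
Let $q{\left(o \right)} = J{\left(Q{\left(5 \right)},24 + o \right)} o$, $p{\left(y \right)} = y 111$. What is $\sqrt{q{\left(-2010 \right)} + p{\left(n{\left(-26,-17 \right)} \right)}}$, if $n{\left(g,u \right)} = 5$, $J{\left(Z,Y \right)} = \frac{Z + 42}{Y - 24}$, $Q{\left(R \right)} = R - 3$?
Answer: $\sqrt{599} \approx 24.474$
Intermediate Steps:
$Q{\left(R \right)} = -3 + R$
$J{\left(Z,Y \right)} = \frac{42 + Z}{-24 + Y}$
$p{\left(y \right)} = 111 y$
$q{\left(o \right)} = 44$ ($q{\left(o \right)} = \frac{42 + \left(-3 + 5\right)}{-24 + \left(24 + o\right)} o = \frac{42 + 2}{o} o = \frac{1}{o} 44 o = \frac{44}{o} o = 44$)
$\sqrt{q{\left(-2010 \right)} + p{\left(n{\left(-26,-17 \right)} \right)}} = \sqrt{44 + 111 \cdot 5} = \sqrt{44 + 555} = \sqrt{599}$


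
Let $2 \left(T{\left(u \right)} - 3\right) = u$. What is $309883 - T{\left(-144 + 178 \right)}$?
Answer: $309863$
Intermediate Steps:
$T{\left(u \right)} = 3 + \frac{u}{2}$
$309883 - T{\left(-144 + 178 \right)} = 309883 - \left(3 + \frac{-144 + 178}{2}\right) = 309883 - \left(3 + \frac{1}{2} \cdot 34\right) = 309883 - \left(3 + 17\right) = 309883 - 20 = 309863$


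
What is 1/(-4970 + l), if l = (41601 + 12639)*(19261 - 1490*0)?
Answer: 1/1044711670 ≈ 9.5720e-10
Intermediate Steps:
l = 1044716640 (l = 54240*(19261 + 0) = 54240*19261 = 1044716640)
1/(-4970 + l) = 1/(-4970 + 1044716640) = 1/1044711670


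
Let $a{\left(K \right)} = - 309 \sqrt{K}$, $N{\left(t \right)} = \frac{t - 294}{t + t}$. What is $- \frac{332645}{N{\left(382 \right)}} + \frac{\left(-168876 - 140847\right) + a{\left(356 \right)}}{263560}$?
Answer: $- \frac{761151945823}{263560} - \frac{309 \sqrt{89}}{131780} \approx -2.888 \cdot 10^{6}$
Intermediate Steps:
$N{\left(t \right)} = \frac{-294 + t}{2 t}$
$- \frac{332645}{N{\left(382 \right)}} + \frac{\left(-168876 - 140847\right) + a{\left(356 \right)}}{263560} = - \frac{332645}{\frac{1}{2} \cdot \frac{1}{382} \left(-294 + 382\right)} + \frac{\left(-168876 - 140847\right) - 309 \sqrt{356}}{263560} = - \frac{332645}{\frac{1}{2} \cdot \frac{1}{382} \cdot 88} + \left(-309723 - 309 \cdot 2 \sqrt{89}\right) \frac{1}{263560} = - \frac{332645}{\frac{22}{191}} + \left(-309723 - 618 \sqrt{89}\right) \frac{1}{263560} = \left(-332645\right) \frac{191}{22} - \left(\frac{309723}{263560} + \frac{309 \sqrt{89}}{131780}\right) = - \frac{63535195}{22} - \left(\frac{309723}{263560} + \frac{309 \sqrt{89}}{131780}\right) = - \frac{761151945823}{263560} - \frac{309 \sqrt{89}}{131780}$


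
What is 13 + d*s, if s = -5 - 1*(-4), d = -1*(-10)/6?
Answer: 34/3 ≈ 11.333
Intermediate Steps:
d = 5/3 (d = 10*(⅙) = 5/3 ≈ 1.6667)
s = -1 (s = -5 + 4 = -1)
13 + d*s = 13 + (5/3)*(-1) = 13 - 5/3 = 34/3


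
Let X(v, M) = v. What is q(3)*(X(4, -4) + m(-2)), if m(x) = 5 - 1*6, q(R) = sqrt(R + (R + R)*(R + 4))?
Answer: 9*sqrt(5) ≈ 20.125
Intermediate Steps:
q(R) = sqrt(R + 2*R*(4 + R)) (q(R) = sqrt(R + (2*R)*(4 + R)) = sqrt(R + 2*R*(4 + R)))
m(x) = -1 (m(x) = 5 - 6 = -1)
q(3)*(X(4, -4) + m(-2)) = sqrt(3*(9 + 2*3))*(4 - 1) = sqrt(3*(9 + 6))*3 = sqrt(3*15)*3 = sqrt(45)*3 = (3*sqrt(5))*3 = 9*sqrt(5)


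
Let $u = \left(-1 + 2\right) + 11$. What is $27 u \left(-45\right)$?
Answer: $-14580$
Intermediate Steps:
$u = 12$ ($u = 1 + 11 = 12$)
$27 u \left(-45\right) = 27 \cdot 12 \left(-45\right) = 324 \left(-45\right) = -14580$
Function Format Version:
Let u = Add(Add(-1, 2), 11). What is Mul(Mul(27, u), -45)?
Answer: -14580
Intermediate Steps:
u = 12 (u = Add(1, 11) = 12)
Mul(Mul(27, u), -45) = Mul(Mul(27, 12), -45) = Mul(324, -45) = -14580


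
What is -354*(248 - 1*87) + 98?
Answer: -56896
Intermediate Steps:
-354*(248 - 1*87) + 98 = -354*(248 - 87) + 98 = -354*161 + 98 = -56994 + 98 = -56896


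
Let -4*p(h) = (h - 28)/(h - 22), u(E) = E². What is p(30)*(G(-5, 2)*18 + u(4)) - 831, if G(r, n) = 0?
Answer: -832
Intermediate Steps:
p(h) = -(-28 + h)/(4*(-22 + h)) (p(h) = -(h - 28)/(4*(h - 22)) = -(-28 + h)/(4*(-22 + h)))
p(30)*(G(-5, 2)*18 + u(4)) - 831 = ((28 - 1*30)/(4*(-22 + 30)))*(0*18 + 4²) - 831 = ((¼)*(28 - 30)/8)*(0 + 16) - 831 = ((¼)*(⅛)*(-2))*16 - 831 = -1/16*16 - 831 = -1 - 831 = -832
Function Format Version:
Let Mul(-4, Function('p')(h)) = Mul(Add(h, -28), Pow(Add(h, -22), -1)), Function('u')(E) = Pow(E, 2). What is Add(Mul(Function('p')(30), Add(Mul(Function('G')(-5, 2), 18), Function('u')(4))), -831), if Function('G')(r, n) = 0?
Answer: -832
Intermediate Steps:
Function('p')(h) = Mul(Rational(-1, 4), Pow(Add(-22, h), -1), Add(-28, h)) (Function('p')(h) = Mul(Rational(-1, 4), Mul(Add(h, -28), Pow(Add(h, -22), -1))) = Mul(Rational(-1, 4), Mul(Add(-28, h), Pow(Add(-22, h), -1))) = Mul(Rational(-1, 4), Mul(Pow(Add(-22, h), -1), Add(-28, h))) = Mul(Rational(-1, 4), Pow(Add(-22, h), -1), Add(-28, h)))
Add(Mul(Function('p')(30), Add(Mul(Function('G')(-5, 2), 18), Function('u')(4))), -831) = Add(Mul(Mul(Rational(1, 4), Pow(Add(-22, 30), -1), Add(28, Mul(-1, 30))), Add(Mul(0, 18), Pow(4, 2))), -831) = Add(Mul(Mul(Rational(1, 4), Pow(8, -1), Add(28, -30)), Add(0, 16)), -831) = Add(Mul(Mul(Rational(1, 4), Rational(1, 8), -2), 16), -831) = Add(Mul(Rational(-1, 16), 16), -831) = Add(-1, -831) = -832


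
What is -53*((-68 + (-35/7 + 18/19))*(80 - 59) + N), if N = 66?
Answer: 1457235/19 ≈ 76697.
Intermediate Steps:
-53*((-68 + (-35/7 + 18/19))*(80 - 59) + N) = -53*((-68 + (-35/7 + 18/19))*(80 - 59) + 66) = -53*((-68 + (-35*1/7 + 18*(1/19)))*21 + 66) = -53*((-68 + (-5 + 18/19))*21 + 66) = -53*((-68 - 77/19)*21 + 66) = -53*(-1369/19*21 + 66) = -53*(-28749/19 + 66) = -53*(-27495/19) = 1457235/19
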